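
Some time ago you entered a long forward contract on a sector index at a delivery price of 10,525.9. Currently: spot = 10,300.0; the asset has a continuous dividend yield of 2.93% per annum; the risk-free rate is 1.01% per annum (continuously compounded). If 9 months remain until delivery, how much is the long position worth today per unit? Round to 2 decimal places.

Current fair forward for the remaining 9 months: F = S·e^((r − q)·T), (r − q) = 0.0101 − 0.0293 = -0.0192
F = 10300.0 · e^(-0.0192 × 9/12) = 10300.0 × 0.98570318 = 10152.7428
Value of long forward = (F − K)·e^(−rT) = (10152.7428 − 10525.9) · e^(−0.0101·9/12)
= -373.1572 × 0.99245362 = -370.34

-370.34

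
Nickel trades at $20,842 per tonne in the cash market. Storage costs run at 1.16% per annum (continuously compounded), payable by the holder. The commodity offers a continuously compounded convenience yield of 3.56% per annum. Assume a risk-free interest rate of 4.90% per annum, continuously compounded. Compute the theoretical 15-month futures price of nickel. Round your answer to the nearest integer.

$21,504 per tonne

Net carry = r + u − y = 0.0490 + 0.0116 − 0.0356 = 0.0250
F = S·e^((r+u−y)T) = 20842 · e^(0.0250 × 15/12) = 20842 · e^0.031250
= 20842 × 1.031743 = $21,504 per tonne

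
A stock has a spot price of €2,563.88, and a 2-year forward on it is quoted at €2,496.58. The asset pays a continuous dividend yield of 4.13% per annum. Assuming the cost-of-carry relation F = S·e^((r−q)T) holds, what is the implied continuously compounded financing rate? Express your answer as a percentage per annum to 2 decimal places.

From F = S·e^((r−q)T): (r − q) = ln(F/S)/T
ln(2496.58/2563.88) = ln(0.973751) = -0.026600
(r − q) = -0.026600 / (2) = -0.013300
r = ln(F/S)/T + q = -0.013300 + 0.0413 = 0.028000
r = 2.80%

2.80%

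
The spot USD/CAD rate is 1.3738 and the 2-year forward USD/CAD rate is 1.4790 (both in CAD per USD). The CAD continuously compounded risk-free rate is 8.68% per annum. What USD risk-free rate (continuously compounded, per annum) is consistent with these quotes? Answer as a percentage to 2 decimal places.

F = S·e^((r_CAD − r_USD)T) ⇒ r_USD = r_CAD − ln(F/S)/T
ln(1.4790/1.3738) = 0.073786; /(2) = 0.036893
r_USD = 0.0868 − 0.036893 = 0.049907
r_USD = 4.99%

4.99%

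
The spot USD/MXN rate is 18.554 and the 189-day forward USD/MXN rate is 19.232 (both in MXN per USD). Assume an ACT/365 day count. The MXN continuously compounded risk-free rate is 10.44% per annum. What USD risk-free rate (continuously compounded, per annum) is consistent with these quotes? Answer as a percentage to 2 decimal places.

F = S·e^((r_MXN − r_USD)T) ⇒ r_USD = r_MXN − ln(F/S)/T
ln(19.232/18.554) = 0.035890; /(189/365) = 0.069311
r_USD = 0.1044 − 0.069311 = 0.035089
r_USD = 3.51%

3.51%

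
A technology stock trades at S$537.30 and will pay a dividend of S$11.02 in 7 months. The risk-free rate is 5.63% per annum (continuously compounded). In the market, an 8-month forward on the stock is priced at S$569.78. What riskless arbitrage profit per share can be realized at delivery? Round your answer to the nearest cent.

S$23.00 per share

PV(dividends) I = 11.02·e^(−0.0563·7/12) = 10.6640
Fair forward F* = (S − I)·e^(rT) = (537.30 − 10.6640)·e^0.037533 = 526.6360 × 1.038246 = 546.7777
Market S$569.78 > fair 546.7777: forward overpriced → cash-and-carry (borrow at r, buy the stock and collect the dividends, short the forward).
Profit at T = |F_mkt − F*| = |569.78 − 546.7777| = S$23.00 per share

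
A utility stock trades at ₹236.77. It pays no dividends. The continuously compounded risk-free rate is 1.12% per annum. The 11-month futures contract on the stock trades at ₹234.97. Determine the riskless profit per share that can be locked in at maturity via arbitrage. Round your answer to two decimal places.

Fair futures: F* = S·e^(carry·T), with carry = r = 0.0112
F* = 236.77 · e^(0.0112 × 11/12) = 236.77 · e^0.010267 = 236.77 × 1.010320 = ₹239.2135
Market ₹234.97 < fair ₹239.2135: forward underpriced → reverse cash-and-carry (short spot, go long the forward).
At maturity, profit = |F_mkt − F*| = |234.97 − 239.2135| = ₹4.24 per share

₹4.24 per share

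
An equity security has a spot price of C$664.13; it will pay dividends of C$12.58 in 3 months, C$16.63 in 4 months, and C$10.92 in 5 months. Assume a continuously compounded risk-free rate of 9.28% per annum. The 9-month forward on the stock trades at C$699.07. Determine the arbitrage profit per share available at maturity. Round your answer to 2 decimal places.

PV(dividends) I = 12.58·e^(−0.0928·3/12) + 16.63·e^(−0.0928·4/12) + 10.92·e^(−0.0928·5/12) = 38.9208
Fair forward F* = (S − I)·e^(rT) = (664.13 − 38.9208)·e^0.069600 = 625.2092 × 1.072079 = 670.2737
Market C$699.07 > fair 670.2737: forward overpriced → cash-and-carry (borrow at r, buy the stock and collect the dividends, short the forward).
Profit at T = |F_mkt − F*| = |699.07 − 670.2737| = C$28.80 per share

C$28.80 per share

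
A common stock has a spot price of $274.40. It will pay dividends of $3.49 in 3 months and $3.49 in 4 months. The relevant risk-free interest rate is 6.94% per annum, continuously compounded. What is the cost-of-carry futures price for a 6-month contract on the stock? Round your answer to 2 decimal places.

$277.01

PV(dividends) I = 3.49·e^(−0.0694·3/12) + 3.49·e^(−0.0694·4/12)
I = 3.4300 + 3.4102 = 6.8402
F = (S − I)·e^(rT) = (274.40 − 6.8402) · e^(0.0694·6/12)
= 267.5598 · e^0.034700 = 267.5598 × 1.035309 = $277.01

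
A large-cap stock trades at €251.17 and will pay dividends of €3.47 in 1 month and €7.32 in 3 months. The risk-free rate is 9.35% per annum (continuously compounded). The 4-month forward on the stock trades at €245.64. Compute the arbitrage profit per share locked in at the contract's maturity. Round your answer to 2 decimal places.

€2.55 per share

PV(dividends) I = 3.47·e^(−0.0935·1/12) + 7.32·e^(−0.0935·3/12) = 10.5939
Fair forward F* = (S − I)·e^(rT) = (251.17 − 10.5939)·e^0.031167 = 240.5761 × 1.031658 = 248.1923
Market €245.64 < fair 248.1923: forward underpriced → reverse cash-and-carry (short the stock, invest proceeds at r, pay the dividends, go long the forward).
Profit at T = |F_mkt − F*| = |245.64 − 248.1923| = €2.55 per share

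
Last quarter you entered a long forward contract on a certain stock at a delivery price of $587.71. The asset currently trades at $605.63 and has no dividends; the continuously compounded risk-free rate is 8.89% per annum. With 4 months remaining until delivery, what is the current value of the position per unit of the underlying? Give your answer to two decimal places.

$35.08

Current fair forward for the remaining 4 months: F = S·e^(r·T), r = 0.0889
F = 605.63 · e^(0.0889 × 4/12) = 605.63 × 1.030077 = 623.8455
Value of long forward = (F − K)·e^(−rT) = (623.8455 − 587.71) · e^(−0.0889·4/12)
= 36.1355 × 0.970801 = 35.08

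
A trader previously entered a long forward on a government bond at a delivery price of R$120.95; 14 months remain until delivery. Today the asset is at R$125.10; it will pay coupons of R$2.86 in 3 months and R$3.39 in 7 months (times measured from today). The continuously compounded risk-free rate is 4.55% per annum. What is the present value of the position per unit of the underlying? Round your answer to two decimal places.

R$4.27

PV(remaining coupons) I = 2.86·e^(−0.0455·3/12) + 3.39·e^(−0.0455·7/12) = 6.1289
Current forward F = (S − I)·e^(rT) = (125.10 − 6.1289)·e^(0.0455·14/12) = 118.9711 × 1.054518 = 125.4572
Value (long) = (F − K)·e^(−rT) = (125.4572 − 120.95) × 0.948301 = 4.2742
Value = R$4.27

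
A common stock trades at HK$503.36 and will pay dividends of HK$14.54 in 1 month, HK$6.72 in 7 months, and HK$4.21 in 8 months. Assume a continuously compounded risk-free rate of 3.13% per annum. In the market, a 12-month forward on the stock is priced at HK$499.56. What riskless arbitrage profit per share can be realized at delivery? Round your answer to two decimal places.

HK$6.22 per share

PV(dividends) I = 14.54·e^(−0.0313·1/12) + 6.72·e^(−0.0313·7/12) + 4.21·e^(−0.0313·8/12) = 25.2236
Fair forward F* = (S − I)·e^(rT) = (503.36 − 25.2236)·e^0.031300 = 478.1364 × 1.031795 = 493.3387
Market HK$499.56 > fair 493.3387: forward overpriced → cash-and-carry (borrow at r, buy the stock and collect the dividends, short the forward).
Profit at T = |F_mkt − F*| = |499.56 − 493.3387| = HK$6.22 per share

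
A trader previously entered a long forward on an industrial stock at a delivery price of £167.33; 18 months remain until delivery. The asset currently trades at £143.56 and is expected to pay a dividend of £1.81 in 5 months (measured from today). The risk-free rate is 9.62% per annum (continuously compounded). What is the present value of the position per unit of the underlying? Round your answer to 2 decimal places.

PV(remaining dividends) I = 1.81·e^(−0.0962·5/12) = 1.7389
Current forward F = (S − I)·e^(rT) = (143.56 − 1.7389)·e^(0.0962·18/12) = 141.8211 × 1.155231 = 163.8361
Value (long) = (F − K)·e^(−rT) = (163.8361 − 167.33) × 0.865628 = -3.0244
Value = -£3.02

-£3.02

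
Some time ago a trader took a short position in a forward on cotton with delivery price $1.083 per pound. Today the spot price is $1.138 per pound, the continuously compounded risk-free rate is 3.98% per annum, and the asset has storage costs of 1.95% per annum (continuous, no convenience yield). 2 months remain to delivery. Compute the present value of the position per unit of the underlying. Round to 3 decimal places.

Current fair forward for the remaining 2 months: F = S·e^((r + u)·T), (r + u) = 0.0398 + 0.0195 = 0.0593
F = 1.138 · e^(0.0593 × 2/12) = 1.138 × 1.009932 = 1.1493
Value of long forward = (F − K)·e^(−rT) = (1.1493 − 1.083) · e^(−0.0398·2/12)
= 0.0663 × 0.993389 = 0.066
Short position value = −(long value) = -$0.066

-$0.066 per pound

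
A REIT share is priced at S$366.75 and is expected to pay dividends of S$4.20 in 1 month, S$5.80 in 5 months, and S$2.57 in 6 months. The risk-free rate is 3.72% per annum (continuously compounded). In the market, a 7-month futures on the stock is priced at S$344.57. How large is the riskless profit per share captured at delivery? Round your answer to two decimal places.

S$17.53 per share

PV(dividends) I = 4.20·e^(−0.0372·1/12) + 5.80·e^(−0.0372·5/12) + 2.57·e^(−0.0372·6/12) = 12.4204
Fair futures F* = (S − I)·e^(rT) = (366.75 − 12.4204)·e^0.021700 = 354.3296 × 1.021937 = 362.1025
Market S$344.57 < fair 362.1025: forward underpriced → reverse cash-and-carry (short the stock, invest proceeds at r, pay the dividends, go long the forward).
Profit at T = |F_mkt − F*| = |344.57 − 362.1025| = S$17.53 per share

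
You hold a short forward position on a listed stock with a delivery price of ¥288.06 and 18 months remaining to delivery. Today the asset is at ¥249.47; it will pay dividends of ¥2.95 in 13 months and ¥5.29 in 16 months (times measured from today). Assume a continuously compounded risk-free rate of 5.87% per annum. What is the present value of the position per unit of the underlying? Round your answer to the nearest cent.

¥21.97

PV(remaining dividends) I = 2.95·e^(−0.0587·13/12) + 5.29·e^(−0.0587·16/12) = 7.6600
Current forward F = (S − I)·e^(rT) = (249.47 − 7.6600)·e^(0.0587·18/12) = 241.8100 × 1.092043 = 264.0669
Value (long) = (F − K)·e^(−rT) = (264.0669 − 288.06) × 0.915715 = -21.9708
Short position value = −(long value) = ¥21.97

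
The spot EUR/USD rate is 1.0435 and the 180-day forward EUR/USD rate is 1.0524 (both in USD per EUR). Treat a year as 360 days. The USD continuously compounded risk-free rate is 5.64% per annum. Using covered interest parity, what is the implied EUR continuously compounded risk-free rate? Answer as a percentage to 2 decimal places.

F = S·e^((r_USD − r_EUR)T) ⇒ r_EUR = r_USD − ln(F/S)/T
ln(1.0524/1.0435) = 0.008493; /(180/360) = 0.016986
r_EUR = 0.0564 − 0.016986 = 0.039414
r_EUR = 3.94%

3.94%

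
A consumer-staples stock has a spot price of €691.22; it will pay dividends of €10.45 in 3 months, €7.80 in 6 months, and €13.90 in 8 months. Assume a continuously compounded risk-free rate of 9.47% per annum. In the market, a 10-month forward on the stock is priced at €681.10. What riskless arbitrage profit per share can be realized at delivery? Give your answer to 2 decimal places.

€33.66 per share

PV(dividends) I = 10.45·e^(−0.0947·3/12) + 7.80·e^(−0.0947·6/12) + 13.90·e^(−0.0947·8/12) = 30.6944
Fair forward F* = (S − I)·e^(rT) = (691.22 − 30.6944)·e^0.078917 = 660.5256 × 1.082115 = 714.7647
Market €681.10 < fair 714.7647: forward underpriced → reverse cash-and-carry (short the stock, invest proceeds at r, pay the dividends, go long the forward).
Profit at T = |F_mkt − F*| = |681.10 − 714.7647| = €33.66 per share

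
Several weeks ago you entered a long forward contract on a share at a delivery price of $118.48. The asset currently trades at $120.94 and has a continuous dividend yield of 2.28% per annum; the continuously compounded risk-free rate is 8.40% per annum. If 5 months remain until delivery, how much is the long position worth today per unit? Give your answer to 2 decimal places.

$5.39

Current fair forward for the remaining 5 months: F = S·e^((r − q)·T), (r − q) = 0.0840 − 0.0228 = 0.0612
F = 120.94 · e^(0.0612 × 5/12) = 120.94 × 1.025828 = 124.0636
Value of long forward = (F − K)·e^(−rT) = (124.0636 − 118.48) · e^(−0.0840·5/12)
= 5.5836 × 0.965605 = 5.39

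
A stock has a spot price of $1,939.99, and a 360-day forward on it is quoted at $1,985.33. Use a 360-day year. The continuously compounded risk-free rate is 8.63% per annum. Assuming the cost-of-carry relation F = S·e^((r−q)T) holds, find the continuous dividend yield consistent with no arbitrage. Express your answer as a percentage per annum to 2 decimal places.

From F = S·e^((r−q)T): (r − q) = ln(F/S)/T
ln(1985.33/1939.99) = ln(1.023371) = 0.023102
(r − q) = 0.023102 / (360/360) = 0.023102
q = r − ln(F/S)/T = 0.0863 − 0.023102 = 0.063198
q = 6.32%

6.32%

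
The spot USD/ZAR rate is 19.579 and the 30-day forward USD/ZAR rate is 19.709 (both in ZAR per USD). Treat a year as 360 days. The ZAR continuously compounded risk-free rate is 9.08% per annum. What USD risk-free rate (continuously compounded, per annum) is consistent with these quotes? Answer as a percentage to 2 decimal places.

1.14%

F = S·e^((r_ZAR − r_USD)T) ⇒ r_USD = r_ZAR − ln(F/S)/T
ln(19.709/19.579) = 0.006618; /(30/360) = 0.079416
r_USD = 0.0908 − 0.079416 = 0.011384
r_USD = 1.14%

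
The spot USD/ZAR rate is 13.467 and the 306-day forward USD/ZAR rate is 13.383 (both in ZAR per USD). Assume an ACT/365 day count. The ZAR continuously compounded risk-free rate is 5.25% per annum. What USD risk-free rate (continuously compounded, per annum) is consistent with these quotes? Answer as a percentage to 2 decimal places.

F = S·e^((r_ZAR − r_USD)T) ⇒ r_USD = r_ZAR − ln(F/S)/T
ln(13.383/13.467) = -0.006257; /(306/365) = -0.007463
r_USD = 0.0525 + 0.007463 = 0.059963
r_USD = 6.00%

6.00%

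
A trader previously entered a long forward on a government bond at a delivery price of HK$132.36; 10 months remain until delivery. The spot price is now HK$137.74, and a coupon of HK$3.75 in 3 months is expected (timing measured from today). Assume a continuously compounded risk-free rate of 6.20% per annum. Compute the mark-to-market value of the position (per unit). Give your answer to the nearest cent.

PV(remaining coupons) I = 3.75·e^(−0.0620·3/12) = 3.6923
Current forward F = (S − I)·e^(rT) = (137.74 − 3.6923)·e^(0.0620·10/12) = 134.0477 × 1.053025 = 141.1556
Value (long) = (F − K)·e^(−rT) = (141.1556 − 132.36) × 0.949645 = 8.3527
Value = HK$8.35

HK$8.35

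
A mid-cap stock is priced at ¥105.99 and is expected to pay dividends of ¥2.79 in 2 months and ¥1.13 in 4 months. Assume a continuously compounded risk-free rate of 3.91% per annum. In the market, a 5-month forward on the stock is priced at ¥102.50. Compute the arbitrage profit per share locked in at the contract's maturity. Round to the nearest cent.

¥1.28 per share

PV(dividends) I = 2.79·e^(−0.0391·2/12) + 1.13·e^(−0.0391·4/12) = 3.8872
Fair forward F* = (S − I)·e^(rT) = (105.99 − 3.8872)·e^0.016292 = 102.1028 × 1.016425 = 103.7798
Market ¥102.50 < fair 103.7798: forward underpriced → reverse cash-and-carry (short the stock, invest proceeds at r, pay the dividends, go long the forward).
Profit at T = |F_mkt − F*| = |102.50 − 103.7798| = ¥1.28 per share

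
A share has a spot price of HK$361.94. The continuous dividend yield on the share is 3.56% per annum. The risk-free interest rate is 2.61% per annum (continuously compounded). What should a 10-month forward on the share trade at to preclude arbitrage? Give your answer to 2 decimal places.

F = S·e^((r − q)T) = 361.94 · e^((0.0261 − 0.0356) × 10/12)
= 361.94 · e^-0.007917 = 361.94 × 0.992114
F = HK$359.09

HK$359.09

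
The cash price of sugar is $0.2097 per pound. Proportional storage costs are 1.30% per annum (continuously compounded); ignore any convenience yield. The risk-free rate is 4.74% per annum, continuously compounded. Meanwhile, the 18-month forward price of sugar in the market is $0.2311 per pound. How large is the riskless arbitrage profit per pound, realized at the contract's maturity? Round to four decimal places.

$0.0015 per pound

Fair forward: F* = S·e^(carry·T), with carry = (r + u) = 0.0474 + 0.0130 = 0.0604
F* = 0.2097 · e^(0.0604 × 18/12) = 0.2097 · e^0.090600 = 0.2097 × 1.094831 = $0.2296
Market $0.2311 > fair $0.2296: forward overpriced → cash-and-carry (buy spot, short the forward).
At maturity, profit = |F_mkt − F*| = |0.2311 − 0.2296| = $0.0015 per pound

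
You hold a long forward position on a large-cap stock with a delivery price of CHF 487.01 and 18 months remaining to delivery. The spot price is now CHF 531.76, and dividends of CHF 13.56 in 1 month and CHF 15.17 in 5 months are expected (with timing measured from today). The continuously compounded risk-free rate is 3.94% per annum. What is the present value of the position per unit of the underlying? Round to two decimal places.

PV(remaining dividends) I = 13.56·e^(−0.0394·1/12) + 15.17·e^(−0.0394·5/12) = 28.4385
Current forward F = (S − I)·e^(rT) = (531.76 − 28.4385)·e^(0.0394·18/12) = 503.3215 × 1.060881 = 533.9642
Value (long) = (F − K)·e^(−rT) = (533.9642 − 487.01) × 0.942613 = 44.2596
Value = CHF 44.26

CHF 44.26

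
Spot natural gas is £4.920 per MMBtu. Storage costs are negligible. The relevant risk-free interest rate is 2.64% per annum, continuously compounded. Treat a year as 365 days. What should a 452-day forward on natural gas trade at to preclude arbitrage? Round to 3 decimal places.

£5.084 per MMBtu

F = S·e^(rT) = 4.920 · e^(0.0264 × 452/365) = 4.920 · e^0.032693
= 4.920 × 1.033233 = £5.084 per MMBtu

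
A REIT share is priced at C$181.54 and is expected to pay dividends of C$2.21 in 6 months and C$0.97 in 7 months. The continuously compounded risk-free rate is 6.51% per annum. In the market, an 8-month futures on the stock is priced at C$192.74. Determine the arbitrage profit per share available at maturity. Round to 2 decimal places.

PV(dividends) I = 2.21·e^(−0.0651·6/12) + 0.97·e^(−0.0651·7/12) = 3.0731
Fair futures F* = (S − I)·e^(rT) = (181.54 − 3.0731)·e^0.043400 = 178.4669 × 1.044356 = 186.3830
Market C$192.74 > fair 186.3830: forward overpriced → cash-and-carry (borrow at r, buy the stock and collect the dividends, short the forward).
Profit at T = |F_mkt − F*| = |192.74 − 186.3830| = C$6.36 per share

C$6.36 per share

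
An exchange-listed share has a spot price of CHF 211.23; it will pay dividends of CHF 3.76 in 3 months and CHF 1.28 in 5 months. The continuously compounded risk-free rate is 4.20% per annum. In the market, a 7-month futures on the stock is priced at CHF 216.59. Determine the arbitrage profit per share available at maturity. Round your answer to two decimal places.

CHF 5.22 per share

PV(dividends) I = 3.76·e^(−0.0420·3/12) + 1.28·e^(−0.0420·5/12) = 4.9785
Fair futures F* = (S − I)·e^(rT) = (211.23 − 4.9785)·e^0.024500 = 206.2515 × 1.024803 = 211.3672
Market CHF 216.59 > fair 211.3672: forward overpriced → cash-and-carry (borrow at r, buy the stock and collect the dividends, short the forward).
Profit at T = |F_mkt − F*| = |216.59 − 211.3672| = CHF 5.22 per share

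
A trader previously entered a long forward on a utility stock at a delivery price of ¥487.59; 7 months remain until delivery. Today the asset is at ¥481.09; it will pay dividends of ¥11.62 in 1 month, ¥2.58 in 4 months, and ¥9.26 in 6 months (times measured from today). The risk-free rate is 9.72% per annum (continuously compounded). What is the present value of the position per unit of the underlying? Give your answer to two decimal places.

-¥2.47

PV(remaining dividends) I = 11.62·e^(−0.0972·1/12) + 2.58·e^(−0.0972·4/12) + 9.26·e^(−0.0972·6/12) = 22.8447
Current forward F = (S − I)·e^(rT) = (481.09 − 22.8447)·e^(0.0972·7/12) = 458.2453 × 1.058338 = 484.9784
Value (long) = (F − K)·e^(−rT) = (484.9784 − 487.59) × 0.944877 = -2.4676
Value = -¥2.47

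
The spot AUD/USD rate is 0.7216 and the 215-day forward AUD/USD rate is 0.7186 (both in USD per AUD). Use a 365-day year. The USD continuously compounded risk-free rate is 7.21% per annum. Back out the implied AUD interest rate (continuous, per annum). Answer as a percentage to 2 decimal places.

7.92%

F = S·e^((r_USD − r_AUD)T) ⇒ r_AUD = r_USD − ln(F/S)/T
ln(0.7186/0.7216) = -0.004166; /(215/365) = -0.007073
r_AUD = 0.0721 + 0.007073 = 0.079173
r_AUD = 7.92%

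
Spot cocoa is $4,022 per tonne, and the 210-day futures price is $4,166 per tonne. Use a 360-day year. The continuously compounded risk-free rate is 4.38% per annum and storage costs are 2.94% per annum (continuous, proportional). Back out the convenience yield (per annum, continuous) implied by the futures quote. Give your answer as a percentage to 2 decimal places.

1.29%

F = S·e^((r+u−y)T) ⇒ (r+u−y) = ln(F/S)/T
ln(4166/4022) = 0.035177; /T ⇒ 0.060303
y = r + u − ln(F/S)/T = 0.0438 + 0.0294 − 0.060303 = 0.012897
y = 1.29%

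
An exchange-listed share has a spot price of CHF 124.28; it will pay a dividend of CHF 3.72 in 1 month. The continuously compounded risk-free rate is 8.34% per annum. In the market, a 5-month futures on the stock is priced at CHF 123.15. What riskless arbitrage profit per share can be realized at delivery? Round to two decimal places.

CHF 1.70 per share

PV(dividends) I = 3.72·e^(−0.0834·1/12) = 3.6942
Fair futures F* = (S − I)·e^(rT) = (124.28 − 3.6942)·e^0.034750 = 120.5858 × 1.035361 = 124.8498
Market CHF 123.15 < fair 124.8498: forward underpriced → reverse cash-and-carry (short the stock, invest proceeds at r, pay the dividends, go long the forward).
Profit at T = |F_mkt − F*| = |123.15 − 124.8498| = CHF 1.70 per share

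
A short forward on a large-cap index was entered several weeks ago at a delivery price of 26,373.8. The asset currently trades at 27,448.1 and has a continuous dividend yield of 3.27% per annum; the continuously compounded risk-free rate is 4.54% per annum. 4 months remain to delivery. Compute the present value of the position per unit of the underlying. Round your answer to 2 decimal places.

-1172.86

Current fair forward for the remaining 4 months: F = S·e^((r − q)·T), (r − q) = 0.0454 − 0.0327 = 0.0127
F = 27448.1 · e^(0.0127 × 4/12) = 27448.1 × 1.00424231 = 27564.5433
Value of long forward = (F − K)·e^(−rT) = (27564.5433 − 26373.8) · e^(−0.0454·4/12)
= 1190.7433 × 0.98498060 = 1172.86
Short position value = −(long value) = -1172.86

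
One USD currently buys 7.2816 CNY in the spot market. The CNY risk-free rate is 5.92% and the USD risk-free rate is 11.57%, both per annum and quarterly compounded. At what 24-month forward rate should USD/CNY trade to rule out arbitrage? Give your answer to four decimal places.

By covered interest parity, F = S · (1+r_CNY/4)^(4T) / (1+r_USD/4)^(4T)
= 7.2816 × 1.124718 / 1.256232 = 7.2816 × 0.895311
F = 6.5193 CNY per USD

6.5193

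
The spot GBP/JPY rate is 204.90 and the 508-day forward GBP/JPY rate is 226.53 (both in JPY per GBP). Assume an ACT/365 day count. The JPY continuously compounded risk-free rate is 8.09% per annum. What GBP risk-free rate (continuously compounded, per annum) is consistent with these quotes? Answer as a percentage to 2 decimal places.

F = S·e^((r_JPY − r_GBP)T) ⇒ r_GBP = r_JPY − ln(F/S)/T
ln(226.53/204.90) = 0.100355; /(508/365) = 0.072105
r_GBP = 0.0809 − 0.072105 = 0.008795
r_GBP = 0.88%

0.88%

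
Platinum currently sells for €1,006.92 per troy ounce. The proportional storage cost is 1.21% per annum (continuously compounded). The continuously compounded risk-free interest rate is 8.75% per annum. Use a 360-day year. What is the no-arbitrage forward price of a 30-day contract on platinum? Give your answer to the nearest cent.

Net carry = r + u − y = 0.0875 + 0.0121 − 0.0000 = 0.0996
F = S·e^((r+u−y)T) = 1006.92 · e^(0.0996 × 30/360) = 1006.92 · e^0.00830000
= 1006.92 × 1.00833454 = €1,015.31 per troy ounce

€1,015.31 per troy ounce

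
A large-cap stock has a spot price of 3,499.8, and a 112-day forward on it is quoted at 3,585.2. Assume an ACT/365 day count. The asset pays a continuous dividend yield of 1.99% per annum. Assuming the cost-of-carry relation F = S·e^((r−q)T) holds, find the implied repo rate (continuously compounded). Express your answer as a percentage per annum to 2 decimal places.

9.85%

From F = S·e^((r−q)T): (r − q) = ln(F/S)/T
ln(3585.2/3499.8) = ln(1.024401) = 0.024108
(r − q) = 0.024108 / (112/365) = 0.078566
r = ln(F/S)/T + q = 0.078566 + 0.0199 = 0.098466
r = 9.85%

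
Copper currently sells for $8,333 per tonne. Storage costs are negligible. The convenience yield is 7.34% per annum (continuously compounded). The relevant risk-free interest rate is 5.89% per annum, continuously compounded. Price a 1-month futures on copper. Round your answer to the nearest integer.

Net carry = r + u − y = 0.0589 + 0.0000 − 0.0734 = -0.0145
F = S·e^((r+u−y)T) = 8333 · e^(-0.0145 × 1/12) = 8333 · e^-0.001208
= 8333 × 0.998793 = $8,323 per tonne

$8,323 per tonne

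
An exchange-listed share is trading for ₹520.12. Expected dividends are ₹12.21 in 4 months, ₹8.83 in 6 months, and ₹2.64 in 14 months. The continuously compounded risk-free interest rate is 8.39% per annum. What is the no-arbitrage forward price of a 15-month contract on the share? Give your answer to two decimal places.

₹552.38

PV(dividends) I = 12.21·e^(−0.0839·4/12) + 8.83·e^(−0.0839·6/12) + 2.64·e^(−0.0839·14/12)
I = 11.8733 + 8.4672 + 2.3938 = 22.7343
F = (S − I)·e^(rT) = (520.12 − 22.7343) · e^(0.0839·15/12)
= 497.3857 · e^0.104875 = 497.3857 × 1.110572 = ₹552.38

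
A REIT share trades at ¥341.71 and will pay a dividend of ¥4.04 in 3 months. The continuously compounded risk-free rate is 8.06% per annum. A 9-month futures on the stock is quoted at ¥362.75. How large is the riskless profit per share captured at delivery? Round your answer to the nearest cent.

PV(dividends) I = 4.04·e^(−0.0806·3/12) = 3.9594
Fair futures F* = (S − I)·e^(rT) = (341.71 − 3.9594)·e^0.060450 = 337.7506 × 1.062314 = 358.7972
Market ¥362.75 > fair 358.7972: forward overpriced → cash-and-carry (borrow at r, buy the stock and collect the dividends, short the forward).
Profit at T = |F_mkt − F*| = |362.75 − 358.7972| = ¥3.95 per share

¥3.95 per share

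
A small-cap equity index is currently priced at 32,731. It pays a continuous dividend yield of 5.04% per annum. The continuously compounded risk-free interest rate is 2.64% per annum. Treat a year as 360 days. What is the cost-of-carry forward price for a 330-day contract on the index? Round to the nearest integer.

32,019

F = S·e^((r − q)T) = 32731 · e^((0.0264 − 0.0504) × 330/360)
= 32731 · e^-0.022000 = 32731 × 0.978240
F = 32,019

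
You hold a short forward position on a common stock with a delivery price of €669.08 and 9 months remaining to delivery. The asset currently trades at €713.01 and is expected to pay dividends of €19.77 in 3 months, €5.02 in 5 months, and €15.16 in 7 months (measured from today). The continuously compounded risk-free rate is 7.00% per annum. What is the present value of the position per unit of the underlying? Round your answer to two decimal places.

-€39.29

PV(remaining dividends) I = 19.77·e^(−0.0700·3/12) + 5.02·e^(−0.0700·5/12) + 15.16·e^(−0.0700·7/12) = 38.8562
Current forward F = (S − I)·e^(rT) = (713.01 − 38.8562)·e^(0.0700·9/12) = 674.1538 × 1.053903 = 710.4927
Value (long) = (F − K)·e^(−rT) = (710.4927 − 669.08) × 0.948854 = 39.2946
Short position value = −(long value) = -€39.29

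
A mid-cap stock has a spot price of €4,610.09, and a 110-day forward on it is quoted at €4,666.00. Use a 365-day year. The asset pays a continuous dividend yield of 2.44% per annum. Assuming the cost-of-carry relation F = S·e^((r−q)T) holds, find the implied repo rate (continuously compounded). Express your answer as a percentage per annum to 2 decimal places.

6.44%

From F = S·e^((r−q)T): (r − q) = ln(F/S)/T
ln(4666.00/4610.09) = ln(1.012128) = 0.012055
(r − q) = 0.012055 / (110/365) = 0.040001
r = ln(F/S)/T + q = 0.040001 + 0.0244 = 0.064401
r = 6.44%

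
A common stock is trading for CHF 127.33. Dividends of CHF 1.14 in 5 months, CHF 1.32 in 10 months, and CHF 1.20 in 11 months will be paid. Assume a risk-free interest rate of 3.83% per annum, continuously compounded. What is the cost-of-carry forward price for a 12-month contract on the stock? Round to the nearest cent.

CHF 128.60

PV(dividends) I = 1.14·e^(−0.0383·5/12) + 1.32·e^(−0.0383·10/12) + 1.20·e^(−0.0383·11/12)
I = 1.1220 + 1.2785 + 1.1586 = 3.5591
F = (S − I)·e^(rT) = (127.33 − 3.5591) · e^(0.0383·12/12)
= 123.7709 · e^0.038300 = 123.7709 × 1.039043 = CHF 128.60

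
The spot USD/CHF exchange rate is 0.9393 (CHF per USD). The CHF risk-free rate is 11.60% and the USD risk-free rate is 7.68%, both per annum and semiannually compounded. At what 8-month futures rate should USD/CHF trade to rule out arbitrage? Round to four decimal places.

0.9630

By covered interest parity, F = S · (1+r_CHF/2)^(2T) / (1+r_USD/2)^(2T)
= 0.9393 × 1.078071 / 1.051525 = 0.9393 × 1.025245
F = 0.9630 CHF per USD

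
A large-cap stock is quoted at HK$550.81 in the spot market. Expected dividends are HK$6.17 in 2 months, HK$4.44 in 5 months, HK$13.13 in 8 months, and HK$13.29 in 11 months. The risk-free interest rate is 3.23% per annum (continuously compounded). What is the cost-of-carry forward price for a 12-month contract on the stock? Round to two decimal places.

HK$531.43

PV(dividends) I = 6.17·e^(−0.0323·2/12) + 4.44·e^(−0.0323·5/12) + 13.13·e^(−0.0323·8/12) + 13.29·e^(−0.0323·11/12)
I = 6.1369 + 4.3806 + 12.8503 + 12.9023 = 36.2701
F = (S − I)·e^(rT) = (550.81 − 36.2701) · e^(0.0323·12/12)
= 514.5399 · e^0.032300 = 514.5399 × 1.032827 = HK$531.43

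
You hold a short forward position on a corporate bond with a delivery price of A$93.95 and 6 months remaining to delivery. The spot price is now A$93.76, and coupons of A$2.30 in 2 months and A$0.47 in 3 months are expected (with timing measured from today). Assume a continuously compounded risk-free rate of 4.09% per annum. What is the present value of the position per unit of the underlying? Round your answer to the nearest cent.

PV(remaining coupons) I = 2.30·e^(−0.0409·2/12) + 0.47·e^(−0.0409·3/12) = 2.7496
Current forward F = (S − I)·e^(rT) = (93.76 − 2.7496)·e^(0.0409·6/12) = 91.0104 × 1.020661 = 92.8908
Value (long) = (F − K)·e^(−rT) = (92.8908 − 93.95) × 0.979758 = -1.0378
Short position value = −(long value) = A$1.04

A$1.04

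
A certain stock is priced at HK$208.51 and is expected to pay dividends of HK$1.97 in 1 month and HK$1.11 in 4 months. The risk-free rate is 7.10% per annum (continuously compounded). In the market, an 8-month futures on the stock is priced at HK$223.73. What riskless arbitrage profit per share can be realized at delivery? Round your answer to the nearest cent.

PV(dividends) I = 1.97·e^(−0.0710·1/12) + 1.11·e^(−0.0710·4/12) = 3.0424
Fair futures F* = (S − I)·e^(rT) = (208.51 − 3.0424)·e^0.047333 = 205.4676 × 1.048471 = 215.4268
Market HK$223.73 > fair 215.4268: forward overpriced → cash-and-carry (borrow at r, buy the stock and collect the dividends, short the forward).
Profit at T = |F_mkt − F*| = |223.73 − 215.4268| = HK$8.30 per share

HK$8.30 per share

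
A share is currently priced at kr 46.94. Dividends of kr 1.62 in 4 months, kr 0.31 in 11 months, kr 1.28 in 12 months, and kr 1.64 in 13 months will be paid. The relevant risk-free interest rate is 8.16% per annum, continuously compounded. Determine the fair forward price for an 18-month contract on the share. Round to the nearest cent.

PV(dividends) I = 1.62·e^(−0.0816·4/12) + 0.31·e^(−0.0816·11/12) + 1.28·e^(−0.0816·12/12) + 1.64·e^(−0.0816·13/12)
I = 1.5765 + 0.2877 + 1.1797 + 1.5012 = 4.5451
F = (S − I)·e^(rT) = (46.94 − 4.5451) · e^(0.0816·18/12)
= 42.3949 · e^0.122400 = 42.3949 × 1.130206 = kr 47.91

kr 47.91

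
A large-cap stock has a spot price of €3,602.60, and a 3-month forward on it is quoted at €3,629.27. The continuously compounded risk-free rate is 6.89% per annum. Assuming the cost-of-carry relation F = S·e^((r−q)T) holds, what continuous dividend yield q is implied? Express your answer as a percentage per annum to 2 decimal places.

3.94%

From F = S·e^((r−q)T): (r − q) = ln(F/S)/T
ln(3629.27/3602.60) = ln(1.007403) = 0.007376
(r − q) = 0.007376 / (3/12) = 0.029504
q = r − ln(F/S)/T = 0.0689 − 0.029504 = 0.039396
q = 3.94%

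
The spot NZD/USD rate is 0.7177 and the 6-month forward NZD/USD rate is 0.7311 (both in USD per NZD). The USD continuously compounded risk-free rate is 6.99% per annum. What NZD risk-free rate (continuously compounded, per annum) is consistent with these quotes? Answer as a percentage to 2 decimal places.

3.29%

F = S·e^((r_USD − r_NZD)T) ⇒ r_NZD = r_USD − ln(F/S)/T
ln(0.7311/0.7177) = 0.018499; /(6/12) = 0.036998
r_NZD = 0.0699 − 0.036998 = 0.032902
r_NZD = 3.29%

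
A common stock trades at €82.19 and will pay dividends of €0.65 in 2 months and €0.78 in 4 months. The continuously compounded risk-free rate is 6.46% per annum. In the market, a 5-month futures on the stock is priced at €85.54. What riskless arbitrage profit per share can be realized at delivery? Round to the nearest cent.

PV(dividends) I = 0.65·e^(−0.0646·2/12) + 0.78·e^(−0.0646·4/12) = 1.4064
Fair futures F* = (S − I)·e^(rT) = (82.19 − 1.4064)·e^0.026917 = 80.7836 × 1.027283 = 82.9876
Market €85.54 > fair 82.9876: forward overpriced → cash-and-carry (borrow at r, buy the stock and collect the dividends, short the forward).
Profit at T = |F_mkt − F*| = |85.54 − 82.9876| = €2.55 per share

€2.55 per share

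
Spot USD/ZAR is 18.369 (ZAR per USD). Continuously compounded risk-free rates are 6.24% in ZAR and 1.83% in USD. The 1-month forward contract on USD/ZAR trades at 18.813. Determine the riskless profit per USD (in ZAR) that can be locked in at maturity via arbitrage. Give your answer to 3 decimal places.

Fair forward: F* = S·e^(carry·T), with carry = (r_ZAR − r_USD) = 0.0624 − 0.0183 = 0.0441
F* = 18.369 · e^(0.0441 × 1/12) = 18.369 · e^0.003675 = 18.369 × 1.003682 = 18.4366
Market 18.813 > fair 18.4366: forward overpriced → cash-and-carry (buy spot, short the forward).
At maturity, profit = |F_mkt − F*| = |18.813 − 18.4366| = 0.376 per USD (in ZAR)

0.376 per USD (in ZAR)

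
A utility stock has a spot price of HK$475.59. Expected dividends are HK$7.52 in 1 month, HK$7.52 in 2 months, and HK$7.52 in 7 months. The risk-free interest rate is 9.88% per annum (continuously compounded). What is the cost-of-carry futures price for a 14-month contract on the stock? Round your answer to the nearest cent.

PV(dividends) I = 7.52·e^(−0.0988·1/12) + 7.52·e^(−0.0988·2/12) + 7.52·e^(−0.0988·7/12)
I = 7.4583 + 7.3972 + 7.0989 = 21.9544
F = (S − I)·e^(rT) = (475.59 − 21.9544) · e^(0.0988·14/12)
= 453.6356 · e^0.115267 = 453.6356 × 1.122173 = HK$509.06

HK$509.06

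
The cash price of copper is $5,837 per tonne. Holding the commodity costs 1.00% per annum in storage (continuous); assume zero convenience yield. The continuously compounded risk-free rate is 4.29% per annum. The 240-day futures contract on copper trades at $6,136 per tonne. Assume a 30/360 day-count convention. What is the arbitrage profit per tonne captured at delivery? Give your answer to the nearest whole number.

Fair futures: F* = S·e^(carry·T), with carry = (r + u) = 0.0429 + 0.0100 = 0.0529
F* = 5837 · e^(0.0529 × 240/360) = 5837 · e^0.035267 = 5837 × 1.035896 = $6046.5250
Market $6136 > fair $6046.5250: forward overpriced → cash-and-carry (buy spot, short the forward).
At maturity, profit = |F_mkt − F*| = |6136 − 6046.5250| = $89 per tonne

$89 per tonne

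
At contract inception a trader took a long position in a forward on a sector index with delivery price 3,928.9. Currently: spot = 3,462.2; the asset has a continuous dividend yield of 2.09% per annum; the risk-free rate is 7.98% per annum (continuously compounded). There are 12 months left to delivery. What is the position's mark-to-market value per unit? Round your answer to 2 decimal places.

Current fair forward for the remaining 12 months: F = S·e^((r − q)·T), (r − q) = 0.0798 − 0.0209 = 0.0589
F = 3462.2 · e^(0.0589 × 12/12) = 3462.2 × 1.06066917 = 3672.2488
Value of long forward = (F − K)·e^(−rT) = (3672.2488 − 3928.9) · e^(−0.0798·12/12)
= -256.6512 × 0.92330099 = -236.97

-236.97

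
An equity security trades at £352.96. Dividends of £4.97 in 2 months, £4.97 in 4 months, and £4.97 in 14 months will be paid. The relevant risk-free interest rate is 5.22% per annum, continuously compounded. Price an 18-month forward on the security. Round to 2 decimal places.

PV(dividends) I = 4.97·e^(−0.0522·2/12) + 4.97·e^(−0.0522·4/12) + 4.97·e^(−0.0522·14/12)
I = 4.9269 + 4.8843 + 4.6764 = 14.4876
F = (S − I)·e^(rT) = (352.96 − 14.4876) · e^(0.0522·18/12)
= 338.4724 · e^0.078300 = 338.4724 × 1.081447 = £366.04

£366.04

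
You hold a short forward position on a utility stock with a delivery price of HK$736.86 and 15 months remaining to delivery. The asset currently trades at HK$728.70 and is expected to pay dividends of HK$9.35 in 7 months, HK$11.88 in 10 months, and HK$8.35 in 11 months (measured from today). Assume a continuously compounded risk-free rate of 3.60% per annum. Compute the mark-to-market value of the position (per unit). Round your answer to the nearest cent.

PV(remaining dividends) I = 9.35·e^(−0.0360·7/12) + 11.88·e^(−0.0360·10/12) + 8.35·e^(−0.0360·11/12) = 28.7635
Current forward F = (S − I)·e^(rT) = (728.70 − 28.7635)·e^(0.0360·15/12) = 699.9365 × 1.046028 = 732.1532
Value (long) = (F − K)·e^(−rT) = (732.1532 − 736.86) × 0.955997 = -4.4997
Short position value = −(long value) = HK$4.50

HK$4.50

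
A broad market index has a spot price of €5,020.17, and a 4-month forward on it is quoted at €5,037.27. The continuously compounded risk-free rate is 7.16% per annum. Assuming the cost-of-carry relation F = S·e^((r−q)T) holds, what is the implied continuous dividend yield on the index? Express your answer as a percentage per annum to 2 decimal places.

From F = S·e^((r−q)T): (r − q) = ln(F/S)/T
ln(5037.27/5020.17) = ln(1.003406) = 0.003400
(r − q) = 0.003400 / (4/12) = 0.010200
q = r − ln(F/S)/T = 0.0716 − 0.010200 = 0.061400
q = 6.14%

6.14%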